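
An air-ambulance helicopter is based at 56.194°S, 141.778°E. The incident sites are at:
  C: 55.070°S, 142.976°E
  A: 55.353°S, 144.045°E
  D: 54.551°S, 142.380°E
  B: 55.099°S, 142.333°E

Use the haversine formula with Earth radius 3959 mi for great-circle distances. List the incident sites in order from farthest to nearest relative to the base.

Computing each great-circle distance from 56.194°S, 141.778°E:
D 54.551°S, 142.380°E: 116.0 mi
A 55.353°S, 144.045°E: 105.5 mi
C 55.070°S, 142.976°E: 90.6 mi
B 55.099°S, 142.333°E: 78.7 mi

D, A, C, B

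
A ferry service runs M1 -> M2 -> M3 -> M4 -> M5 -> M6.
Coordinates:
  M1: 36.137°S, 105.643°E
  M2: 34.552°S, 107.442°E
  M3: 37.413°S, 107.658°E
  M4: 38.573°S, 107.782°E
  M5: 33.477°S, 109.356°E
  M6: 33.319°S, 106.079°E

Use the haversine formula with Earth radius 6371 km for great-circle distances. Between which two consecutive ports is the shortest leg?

Leg distances:
M1→M2: 240.2 km
M2→M3: 318.7 km
M3→M4: 129.4 km
M4→M5: 584.0 km
M5→M6: 304.7 km
The shortest leg is M3–M4 at 129.4 km.

M3–M4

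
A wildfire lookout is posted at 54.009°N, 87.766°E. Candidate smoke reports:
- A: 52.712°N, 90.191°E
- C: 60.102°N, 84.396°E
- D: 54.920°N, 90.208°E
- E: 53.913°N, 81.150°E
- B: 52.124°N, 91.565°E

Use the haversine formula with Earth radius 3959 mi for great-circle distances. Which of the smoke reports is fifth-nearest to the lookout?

C

Distance to each, sorted:
D: 116.5 mi
A: 134.3 mi
B: 204.5 mi
E: 268.9 mi
C: 439.5 mi
The fifth-nearest is C at 439.5 mi.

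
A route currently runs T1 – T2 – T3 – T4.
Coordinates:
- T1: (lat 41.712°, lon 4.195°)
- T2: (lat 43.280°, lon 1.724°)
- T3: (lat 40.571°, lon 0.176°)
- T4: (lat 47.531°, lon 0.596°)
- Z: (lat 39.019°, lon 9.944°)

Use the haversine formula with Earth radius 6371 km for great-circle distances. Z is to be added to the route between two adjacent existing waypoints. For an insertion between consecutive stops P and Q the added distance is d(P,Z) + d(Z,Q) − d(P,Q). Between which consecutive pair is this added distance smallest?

Added distance for inserting Z between each consecutive pair:
T1–T2: 1139.2 km
T2–T3: 1359.3 km
T3–T4: 1287.1 km
Smallest added distance is 1139.2 km, inserting between T1 and T2.

between T1 and T2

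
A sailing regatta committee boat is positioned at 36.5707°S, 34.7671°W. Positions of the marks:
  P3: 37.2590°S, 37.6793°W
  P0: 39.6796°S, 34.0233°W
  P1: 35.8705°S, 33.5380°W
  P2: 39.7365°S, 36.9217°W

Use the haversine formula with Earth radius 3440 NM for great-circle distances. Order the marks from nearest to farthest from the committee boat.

P1, P3, P0, P2

Distance from the committee boat at 36.5707°S, 34.7671°W to each:
P1 35.8705°S, 33.5380°W: 72.9 NM
P3 37.2590°S, 37.6793°W: 145.8 NM
P0 39.6796°S, 34.0233°W: 189.9 NM
P2 39.7365°S, 36.9217°W: 215.6 NM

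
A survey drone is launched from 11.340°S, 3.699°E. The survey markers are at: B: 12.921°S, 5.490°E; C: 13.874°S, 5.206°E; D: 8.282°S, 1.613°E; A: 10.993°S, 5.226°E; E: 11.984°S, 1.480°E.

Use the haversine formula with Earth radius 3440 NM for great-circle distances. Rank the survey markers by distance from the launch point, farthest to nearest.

Distance from the launch point at 11.340°S, 3.699°E to each:
D 8.282°S, 1.613°E: 221.2 NM
C 13.874°S, 5.206°E: 175.9 NM
B 12.921°S, 5.490°E: 141.6 NM
E 11.984°S, 1.480°E: 136.1 NM
A 10.993°S, 5.226°E: 92.3 NM

D, C, B, E, A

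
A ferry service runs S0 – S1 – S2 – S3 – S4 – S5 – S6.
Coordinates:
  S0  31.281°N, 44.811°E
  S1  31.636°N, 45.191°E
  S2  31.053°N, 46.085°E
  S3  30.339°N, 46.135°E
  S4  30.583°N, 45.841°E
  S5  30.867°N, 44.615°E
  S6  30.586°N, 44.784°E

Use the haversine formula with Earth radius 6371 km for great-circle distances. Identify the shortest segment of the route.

Leg distances:
S0→S1: 53.5 km
S1→S2: 106.8 km
S2→S3: 79.5 km
S3→S4: 39.1 km
S4→S5: 121.4 km
S5→S6: 35.2 km
The shortest leg is S5–S6 at 35.2 km.

S5–S6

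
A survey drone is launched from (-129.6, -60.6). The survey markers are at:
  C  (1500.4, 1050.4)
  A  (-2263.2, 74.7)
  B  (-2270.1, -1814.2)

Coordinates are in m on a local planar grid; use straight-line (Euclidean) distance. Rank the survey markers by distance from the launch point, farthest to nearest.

Computing each straight-line distance from (-129.6, -60.6):
B (-2270.1, -1814.2): 2767.1 m
A (-2263.2, 74.7): 2137.9 m
C (1500.4, 1050.4): 1972.6 m

B, A, C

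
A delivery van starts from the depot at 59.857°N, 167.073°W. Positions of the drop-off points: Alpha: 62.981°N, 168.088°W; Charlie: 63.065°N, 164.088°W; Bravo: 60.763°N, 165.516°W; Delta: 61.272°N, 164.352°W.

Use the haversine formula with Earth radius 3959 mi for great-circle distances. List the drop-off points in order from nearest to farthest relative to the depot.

Bravo, Delta, Alpha, Charlie

Distance from the depot at 59.857°N, 167.073°W to each:
Bravo 60.763°N, 165.516°W: 82.2 mi
Delta 61.272°N, 164.352°W: 134.5 mi
Alpha 62.981°N, 168.088°W: 218.4 mi
Charlie 63.065°N, 164.088°W: 242.5 mi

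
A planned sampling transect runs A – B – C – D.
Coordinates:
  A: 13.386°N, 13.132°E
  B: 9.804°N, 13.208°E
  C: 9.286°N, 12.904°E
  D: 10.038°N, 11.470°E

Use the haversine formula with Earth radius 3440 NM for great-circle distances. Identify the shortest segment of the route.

Leg distances:
A→B: 215.1 NM
B→C: 35.9 NM
C→D: 96.1 NM
The shortest leg is B–C at 35.9 NM.

B–C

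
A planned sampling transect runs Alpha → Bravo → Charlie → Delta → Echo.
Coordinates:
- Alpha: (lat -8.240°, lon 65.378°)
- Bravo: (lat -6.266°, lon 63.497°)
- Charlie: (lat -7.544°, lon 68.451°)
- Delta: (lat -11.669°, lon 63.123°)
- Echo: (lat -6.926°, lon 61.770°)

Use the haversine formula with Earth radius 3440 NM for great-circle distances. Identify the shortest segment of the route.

Alpha–Bravo

Leg distances:
Alpha→Bravo: 163.1 NM
Bravo→Charlie: 305.1 NM
Charlie→Delta: 401.0 NM
Delta→Echo: 295.8 NM
The shortest leg is Alpha–Bravo at 163.1 NM.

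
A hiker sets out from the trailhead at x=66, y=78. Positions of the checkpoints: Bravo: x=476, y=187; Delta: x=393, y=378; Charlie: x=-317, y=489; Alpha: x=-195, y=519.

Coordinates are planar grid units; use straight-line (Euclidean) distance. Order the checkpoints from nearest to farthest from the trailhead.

Distances from the trailhead:
Bravo x=476, y=187: 424.2
Delta x=393, y=378: 443.8
Alpha x=-195, y=519: 512.4
Charlie x=-317, y=489: 561.8

Bravo, Delta, Alpha, Charlie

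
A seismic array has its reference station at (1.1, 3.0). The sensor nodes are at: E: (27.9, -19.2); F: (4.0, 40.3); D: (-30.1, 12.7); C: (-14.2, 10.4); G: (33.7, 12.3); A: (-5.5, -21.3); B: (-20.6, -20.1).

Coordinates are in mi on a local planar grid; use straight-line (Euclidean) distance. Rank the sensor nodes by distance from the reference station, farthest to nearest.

F, E, G, D, B, A, C

Distances from the reference station:
F (4.0, 40.3): 37.4 mi
E (27.9, -19.2): 34.8 mi
G (33.7, 12.3): 33.9 mi
D (-30.1, 12.7): 32.7 mi
B (-20.6, -20.1): 31.7 mi
A (-5.5, -21.3): 25.2 mi
C (-14.2, 10.4): 17.0 mi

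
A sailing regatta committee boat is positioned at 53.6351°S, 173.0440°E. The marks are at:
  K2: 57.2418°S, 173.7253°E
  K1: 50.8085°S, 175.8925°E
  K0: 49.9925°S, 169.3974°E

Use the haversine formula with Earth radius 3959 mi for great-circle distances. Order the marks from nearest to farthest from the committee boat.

Distance from the committee boat at 53.6351°S, 173.0440°E to each:
K1 50.8085°S, 175.8925°E: 229.5 mi
K2 57.2418°S, 173.7253°E: 250.6 mi
K0 49.9925°S, 169.3974°E: 295.9 mi

K1, K2, K0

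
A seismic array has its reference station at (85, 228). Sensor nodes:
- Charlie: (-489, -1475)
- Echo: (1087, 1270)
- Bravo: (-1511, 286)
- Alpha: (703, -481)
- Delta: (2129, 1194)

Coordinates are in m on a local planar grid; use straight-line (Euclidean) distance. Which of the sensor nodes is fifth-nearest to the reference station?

Distances from the reference station ((85, 228)):
Alpha: 940.5 m
Echo: 1445.6 m
Bravo: 1597.1 m
Charlie: 1797.1 m
Delta: 2260.8 m
The fifth-nearest is Delta at 2260.8 m.

Delta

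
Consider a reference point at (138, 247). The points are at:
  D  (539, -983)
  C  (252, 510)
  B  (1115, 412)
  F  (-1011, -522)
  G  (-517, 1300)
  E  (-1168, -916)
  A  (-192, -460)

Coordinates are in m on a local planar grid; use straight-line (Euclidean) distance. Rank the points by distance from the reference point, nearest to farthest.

Distance from the reference point at (138, 247) to each:
C (252, 510): 286.6 m
A (-192, -460): 780.2 m
B (1115, 412): 990.8 m
G (-517, 1300): 1240.1 m
D (539, -983): 1293.7 m
F (-1011, -522): 1382.6 m
E (-1168, -916): 1748.8 m

C, A, B, G, D, F, E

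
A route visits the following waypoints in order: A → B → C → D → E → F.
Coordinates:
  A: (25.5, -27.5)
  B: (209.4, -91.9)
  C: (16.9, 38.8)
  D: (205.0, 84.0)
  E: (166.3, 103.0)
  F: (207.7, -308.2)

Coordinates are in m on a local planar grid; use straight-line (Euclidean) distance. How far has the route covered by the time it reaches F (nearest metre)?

Leg distances:
A→B: 194.9 m  (cumulative 194.9 m)
B→C: 232.7 m  (cumulative 427.5 m)
C→D: 193.5 m  (cumulative 621.0 m)
D→E: 43.1 m  (cumulative 664.1 m)
E→F: 413.3 m  (cumulative 1077.4 m)
Cumulative distance at F ≈ 1077 m.

1077 m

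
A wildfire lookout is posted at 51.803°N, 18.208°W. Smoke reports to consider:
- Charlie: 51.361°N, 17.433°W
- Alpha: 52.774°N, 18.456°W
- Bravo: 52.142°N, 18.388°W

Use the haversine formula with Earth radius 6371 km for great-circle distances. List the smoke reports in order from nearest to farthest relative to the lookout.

Distance from the lookout at 51.803°N, 18.208°W to each:
Bravo 52.142°N, 18.388°W: 39.7 km
Charlie 51.361°N, 17.433°W: 72.7 km
Alpha 52.774°N, 18.456°W: 109.3 km

Bravo, Charlie, Alpha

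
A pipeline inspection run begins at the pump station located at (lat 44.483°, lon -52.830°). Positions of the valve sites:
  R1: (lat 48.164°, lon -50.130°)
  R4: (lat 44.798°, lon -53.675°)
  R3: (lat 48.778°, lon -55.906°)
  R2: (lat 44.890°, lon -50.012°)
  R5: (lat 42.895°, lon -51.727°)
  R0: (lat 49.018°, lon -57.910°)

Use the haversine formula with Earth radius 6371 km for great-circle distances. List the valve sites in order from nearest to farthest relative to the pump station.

Distances from the pump station:
R4 (lat 44.798°, lon -53.675°): 75.5 km
R5 (lat 42.895°, lon -51.727°): 197.6 km
R2 (lat 44.890°, lon -50.012°): 227.3 km
R1 (lat 48.164°, lon -50.130°): 458.8 km
R3 (lat 48.778°, lon -55.906°): 532.1 km
R0 (lat 49.018°, lon -57.910°): 635.4 km

R4, R5, R2, R1, R3, R0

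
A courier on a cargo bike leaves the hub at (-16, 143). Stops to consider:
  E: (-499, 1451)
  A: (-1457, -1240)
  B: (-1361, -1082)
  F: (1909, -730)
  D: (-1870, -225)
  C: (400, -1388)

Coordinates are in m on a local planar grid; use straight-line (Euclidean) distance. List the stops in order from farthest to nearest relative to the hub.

Distance from the hub at (-16, 143) to each:
F (1909, -730): 2113.7 m
A (-1457, -1240): 1997.3 m
D (-1870, -225): 1890.2 m
B (-1361, -1082): 1819.2 m
C (400, -1388): 1586.5 m
E (-499, 1451): 1394.3 m

F, A, D, B, C, E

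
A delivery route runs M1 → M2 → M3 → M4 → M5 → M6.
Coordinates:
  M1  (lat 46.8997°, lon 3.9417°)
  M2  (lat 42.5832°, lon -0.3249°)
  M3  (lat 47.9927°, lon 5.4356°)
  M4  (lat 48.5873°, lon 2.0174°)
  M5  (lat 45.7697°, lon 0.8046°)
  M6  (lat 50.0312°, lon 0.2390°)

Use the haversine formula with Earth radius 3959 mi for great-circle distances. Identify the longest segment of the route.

Leg distances:
M1→M2: 364.3 mi
M2→M3: 466.8 mi
M3→M4: 162.4 mi
M4→M5: 202.8 mi
M5→M6: 295.6 mi
The longest leg is M2–M3 at 466.8 mi.

M2–M3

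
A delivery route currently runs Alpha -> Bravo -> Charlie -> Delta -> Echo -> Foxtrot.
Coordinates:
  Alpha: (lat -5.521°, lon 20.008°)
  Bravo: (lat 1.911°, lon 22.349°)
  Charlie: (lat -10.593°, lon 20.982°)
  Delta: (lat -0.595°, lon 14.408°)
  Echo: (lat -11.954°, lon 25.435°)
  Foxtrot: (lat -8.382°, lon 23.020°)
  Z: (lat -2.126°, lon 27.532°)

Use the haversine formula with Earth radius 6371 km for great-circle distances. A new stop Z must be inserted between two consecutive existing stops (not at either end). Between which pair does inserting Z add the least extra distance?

between Bravo and Charlie

Added distance for inserting Z between each consecutive pair:
Alpha–Bravo: 780.1 km
Bravo–Charlie: 519.0 km
Charlie–Delta: 1327.8 km
Delta–Echo: 832.0 km
Echo–Foxtrot: 1496.2 km
Smallest added distance is 519.0 km, inserting between Bravo and Charlie.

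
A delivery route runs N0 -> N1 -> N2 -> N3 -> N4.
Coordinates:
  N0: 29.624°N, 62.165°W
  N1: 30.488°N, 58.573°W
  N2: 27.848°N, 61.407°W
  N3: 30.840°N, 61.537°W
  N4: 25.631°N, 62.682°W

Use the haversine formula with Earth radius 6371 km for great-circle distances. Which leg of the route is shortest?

Leg distances:
N0→N1: 358.8 km
N1→N2: 402.3 km
N2→N3: 332.9 km
N3→N4: 590.0 km
The shortest leg is N2–N3 at 332.9 km.

N2–N3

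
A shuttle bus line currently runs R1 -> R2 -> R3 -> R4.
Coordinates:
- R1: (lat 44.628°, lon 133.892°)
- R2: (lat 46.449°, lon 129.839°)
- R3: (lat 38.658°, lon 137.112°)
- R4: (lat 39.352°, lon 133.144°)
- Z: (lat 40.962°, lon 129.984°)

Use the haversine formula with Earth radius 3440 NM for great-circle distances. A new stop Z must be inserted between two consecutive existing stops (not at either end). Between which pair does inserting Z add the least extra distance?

Added distance for inserting Z between each consecutive pair:
R1–R2: 406.4 NM
R2–R3: 118.9 NM
R3–R4: 341.0 NM
Smallest added distance is 118.9 NM, inserting between R2 and R3.

between R2 and R3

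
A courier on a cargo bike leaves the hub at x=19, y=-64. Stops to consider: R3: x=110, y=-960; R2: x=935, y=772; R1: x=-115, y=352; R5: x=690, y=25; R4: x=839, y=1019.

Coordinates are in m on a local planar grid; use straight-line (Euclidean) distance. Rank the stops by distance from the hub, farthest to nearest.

Computing each straight-line distance from x=19, y=-64:
R4 x=839, y=1019: 1358.4 m
R2 x=935, y=772: 1240.1 m
R3 x=110, y=-960: 900.6 m
R5 x=690, y=25: 676.9 m
R1 x=-115, y=352: 437.0 m

R4, R2, R3, R5, R1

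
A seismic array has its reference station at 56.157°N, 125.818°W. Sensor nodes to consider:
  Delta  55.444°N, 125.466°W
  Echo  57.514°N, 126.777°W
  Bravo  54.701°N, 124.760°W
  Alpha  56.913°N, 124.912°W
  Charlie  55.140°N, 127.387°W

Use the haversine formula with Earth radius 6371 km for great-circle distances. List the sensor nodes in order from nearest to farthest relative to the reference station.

Delta, Alpha, Charlie, Echo, Bravo

Distance from the reference station at 56.157°N, 125.818°W to each:
Delta 55.444°N, 125.466°W: 82.3 km
Alpha 56.913°N, 124.912°W: 100.8 km
Charlie 55.140°N, 127.387°W: 149.9 km
Echo 57.514°N, 126.777°W: 161.8 km
Bravo 54.701°N, 124.760°W: 175.1 km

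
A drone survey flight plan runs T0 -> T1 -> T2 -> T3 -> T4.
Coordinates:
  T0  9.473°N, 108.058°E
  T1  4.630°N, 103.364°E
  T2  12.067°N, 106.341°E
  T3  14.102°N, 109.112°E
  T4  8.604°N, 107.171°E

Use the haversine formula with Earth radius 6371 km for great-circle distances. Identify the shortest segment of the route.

T2–T3

Leg distances:
T0→T1: 747.1 km
T1→T2: 889.4 km
T2→T3: 375.9 km
T3→T4: 646.9 km
The shortest leg is T2–T3 at 375.9 km.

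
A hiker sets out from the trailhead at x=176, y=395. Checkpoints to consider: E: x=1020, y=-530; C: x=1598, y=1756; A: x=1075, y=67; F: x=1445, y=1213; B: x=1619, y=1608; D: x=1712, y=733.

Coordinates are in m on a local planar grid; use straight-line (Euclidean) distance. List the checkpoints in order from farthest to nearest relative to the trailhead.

C, B, D, F, E, A

Computing each straight-line distance from x=176, y=395:
C x=1598, y=1756: 1968.4 m
B x=1619, y=1608: 1885.1 m
D x=1712, y=733: 1572.7 m
F x=1445, y=1213: 1509.8 m
E x=1020, y=-530: 1252.2 m
A x=1075, y=67: 957.0 m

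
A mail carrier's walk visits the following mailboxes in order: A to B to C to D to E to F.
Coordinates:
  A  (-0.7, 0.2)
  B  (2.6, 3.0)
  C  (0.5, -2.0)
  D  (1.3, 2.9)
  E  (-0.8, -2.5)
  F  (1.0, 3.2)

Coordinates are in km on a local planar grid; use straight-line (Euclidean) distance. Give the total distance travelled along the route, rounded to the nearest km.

26 km

Leg distances:
A→B: 4.3 km  (cumulative 4.3 km)
B→C: 5.4 km  (cumulative 9.8 km)
C→D: 5.0 km  (cumulative 14.7 km)
D→E: 5.8 km  (cumulative 20.5 km)
E→F: 6.0 km  (cumulative 26.5 km)
Total route length ≈ 26 km.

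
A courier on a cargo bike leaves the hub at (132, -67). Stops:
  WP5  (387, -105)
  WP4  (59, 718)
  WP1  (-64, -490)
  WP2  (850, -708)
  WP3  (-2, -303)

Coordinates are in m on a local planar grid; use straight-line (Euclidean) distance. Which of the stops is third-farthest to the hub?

Distances from the hub ((132, -67)):
WP2: 962.5 m
WP4: 788.4 m
WP1: 466.2 m
WP3: 271.4 m
WP5: 257.8 m
The third-farthest is WP1 at 466.2 m.

WP1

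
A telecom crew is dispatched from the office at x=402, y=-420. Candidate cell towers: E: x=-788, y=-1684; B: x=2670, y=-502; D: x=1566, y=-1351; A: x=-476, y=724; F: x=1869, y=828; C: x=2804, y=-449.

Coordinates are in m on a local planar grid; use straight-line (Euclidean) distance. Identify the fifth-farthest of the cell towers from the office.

D

Distance to each, sorted:
C: 2402.2 m
B: 2269.5 m
F: 1926.0 m
E: 1736.0 m
D: 1490.5 m
A: 1442.1 m
The fifth-farthest is D at 1490.5 m.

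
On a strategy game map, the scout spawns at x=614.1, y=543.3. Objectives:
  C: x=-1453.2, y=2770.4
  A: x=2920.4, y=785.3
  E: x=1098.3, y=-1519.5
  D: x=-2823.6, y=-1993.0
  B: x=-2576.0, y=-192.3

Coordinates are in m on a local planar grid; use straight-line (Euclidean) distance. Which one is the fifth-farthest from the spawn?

Distances from the spawn (x=614.1, y=543.3):
D: 4272.1 m
B: 3273.8 m
C: 3038.7 m
A: 2319.0 m
E: 2118.9 m
The fifth-farthest is E at 2118.9 m.

E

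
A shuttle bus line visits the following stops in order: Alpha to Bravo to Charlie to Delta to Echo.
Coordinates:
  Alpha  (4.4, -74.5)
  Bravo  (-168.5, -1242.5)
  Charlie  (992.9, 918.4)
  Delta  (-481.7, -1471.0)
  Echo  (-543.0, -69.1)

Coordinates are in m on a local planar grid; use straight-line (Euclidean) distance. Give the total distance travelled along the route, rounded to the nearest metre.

7845 m

Leg distances:
Alpha→Bravo: 1180.7 m  (cumulative 1180.7 m)
Bravo→Charlie: 2453.2 m  (cumulative 3634.0 m)
Charlie→Delta: 2807.8 m  (cumulative 6441.7 m)
Delta→Echo: 1403.2 m  (cumulative 7845.0 m)
Total route length ≈ 7845 m.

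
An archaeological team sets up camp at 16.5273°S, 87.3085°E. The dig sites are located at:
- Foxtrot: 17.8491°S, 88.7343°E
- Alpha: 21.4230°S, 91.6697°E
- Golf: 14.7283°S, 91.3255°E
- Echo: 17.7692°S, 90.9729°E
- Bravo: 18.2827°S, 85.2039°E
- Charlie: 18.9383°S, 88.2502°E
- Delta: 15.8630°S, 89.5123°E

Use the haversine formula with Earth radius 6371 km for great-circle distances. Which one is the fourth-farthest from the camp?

Bravo

Distance to each, sorted:
Alpha: 711.7 km
Golf: 474.4 km
Echo: 413.1 km
Bravo: 296.6 km
Charlie: 286.0 km
Delta: 246.6 km
Foxtrot: 211.0 km
The fourth-farthest is Bravo at 296.6 km.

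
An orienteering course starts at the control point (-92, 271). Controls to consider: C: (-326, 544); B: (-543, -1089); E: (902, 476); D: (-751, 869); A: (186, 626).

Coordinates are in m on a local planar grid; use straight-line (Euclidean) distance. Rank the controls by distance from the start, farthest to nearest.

B, E, D, A, C

Computing each straight-line distance from (-92, 271):
B (-543, -1089): 1432.8 m
E (902, 476): 1014.9 m
D (-751, 869): 889.9 m
A (186, 626): 450.9 m
C (-326, 544): 359.6 m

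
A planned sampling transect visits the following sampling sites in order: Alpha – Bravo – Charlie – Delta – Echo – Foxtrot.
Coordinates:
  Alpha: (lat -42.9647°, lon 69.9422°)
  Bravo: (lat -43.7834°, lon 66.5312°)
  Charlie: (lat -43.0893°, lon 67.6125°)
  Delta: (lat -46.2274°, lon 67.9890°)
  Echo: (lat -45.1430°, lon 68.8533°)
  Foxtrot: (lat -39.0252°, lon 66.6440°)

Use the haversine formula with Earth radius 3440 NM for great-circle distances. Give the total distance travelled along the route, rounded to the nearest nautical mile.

864 NM

Leg distances:
Alpha→Bravo: 156.8 NM  (cumulative 156.8 NM)
Bravo→Charlie: 62.9 NM  (cumulative 219.7 NM)
Charlie→Delta: 189.1 NM  (cumulative 408.8 NM)
Delta→Echo: 74.5 NM  (cumulative 483.3 NM)
Echo→Foxtrot: 380.2 NM  (cumulative 863.5 NM)
Total route length ≈ 864 NM.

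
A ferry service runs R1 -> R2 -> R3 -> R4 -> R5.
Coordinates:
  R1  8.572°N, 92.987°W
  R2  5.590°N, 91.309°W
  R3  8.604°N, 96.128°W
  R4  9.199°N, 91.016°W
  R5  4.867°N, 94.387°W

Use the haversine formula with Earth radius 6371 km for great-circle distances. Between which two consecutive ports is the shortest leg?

Leg distances:
R1→R2: 379.8 km
R2→R3: 628.5 km
R3→R4: 565.5 km
R4→R5: 608.6 km
The shortest leg is R1–R2 at 379.8 km.

R1–R2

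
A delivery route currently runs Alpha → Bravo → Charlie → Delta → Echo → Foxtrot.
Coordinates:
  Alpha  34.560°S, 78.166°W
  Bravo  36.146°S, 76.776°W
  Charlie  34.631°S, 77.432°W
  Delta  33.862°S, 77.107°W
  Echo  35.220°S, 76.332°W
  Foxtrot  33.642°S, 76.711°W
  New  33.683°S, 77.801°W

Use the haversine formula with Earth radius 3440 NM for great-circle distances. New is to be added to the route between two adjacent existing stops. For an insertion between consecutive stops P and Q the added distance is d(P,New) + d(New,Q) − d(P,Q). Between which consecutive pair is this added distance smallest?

Added distance for inserting New between each consecutive pair:
Alpha–Bravo: 94.9 NM
Bravo–Charlie: 119.6 NM
Charlie–Delta: 47.2 NM
Delta–Echo: 63.7 NM
Echo–Foxtrot: 75.4 NM
Smallest added distance is 47.2 NM, inserting between Charlie and Delta.

between Charlie and Delta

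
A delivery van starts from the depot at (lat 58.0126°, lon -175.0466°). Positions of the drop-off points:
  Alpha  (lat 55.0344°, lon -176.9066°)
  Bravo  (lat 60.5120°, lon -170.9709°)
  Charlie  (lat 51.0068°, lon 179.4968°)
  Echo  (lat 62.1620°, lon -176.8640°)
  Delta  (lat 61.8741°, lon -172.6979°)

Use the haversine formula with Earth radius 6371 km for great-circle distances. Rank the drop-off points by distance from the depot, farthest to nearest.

Charlie, Echo, Delta, Bravo, Alpha

Distances from the depot:
Charlie (lat 51.0068°, lon 179.4968°): 854.3 km
Echo (lat 62.1620°, lon -176.8640°): 472.2 km
Delta (lat 61.8741°, lon -172.6979°): 448.8 km
Bravo (lat 60.5120°, lon -170.9709°): 361.7 km
Alpha (lat 55.0344°, lon -176.9066°): 350.2 km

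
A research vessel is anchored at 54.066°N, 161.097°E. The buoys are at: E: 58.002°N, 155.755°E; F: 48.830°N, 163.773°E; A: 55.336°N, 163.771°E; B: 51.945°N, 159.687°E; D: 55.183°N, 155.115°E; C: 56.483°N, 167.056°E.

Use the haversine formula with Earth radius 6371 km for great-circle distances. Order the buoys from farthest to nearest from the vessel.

F, E, C, D, B, A

Distance from the vessel at 54.066°N, 161.097°E to each:
F 48.830°N, 163.773°E: 610.9 km
E 58.002°N, 155.755°E: 548.9 km
C 56.483°N, 167.056°E: 463.1 km
D 55.183°N, 155.115°E: 404.5 km
B 51.945°N, 159.687°E: 254.0 km
A 55.336°N, 163.771°E: 222.4 km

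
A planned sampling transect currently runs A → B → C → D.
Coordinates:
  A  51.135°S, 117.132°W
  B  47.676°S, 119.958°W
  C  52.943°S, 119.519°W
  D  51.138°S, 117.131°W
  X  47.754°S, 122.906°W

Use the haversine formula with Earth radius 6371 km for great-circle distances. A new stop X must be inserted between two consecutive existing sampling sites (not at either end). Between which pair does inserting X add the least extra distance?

between B and C

Added distance for inserting X between each consecutive pair:
A–B: 346.7 km
B–C: 259.1 km
C–D: 927.9 km
Smallest added distance is 259.1 km, inserting between B and C.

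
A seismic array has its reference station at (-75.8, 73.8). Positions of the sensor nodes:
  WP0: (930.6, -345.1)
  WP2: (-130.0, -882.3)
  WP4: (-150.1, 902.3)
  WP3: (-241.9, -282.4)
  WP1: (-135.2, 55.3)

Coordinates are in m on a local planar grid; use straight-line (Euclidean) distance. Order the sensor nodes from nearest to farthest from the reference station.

Distances from the reference station:
WP1 (-135.2, 55.3): 62.2 m
WP3 (-241.9, -282.4): 393.0 m
WP4 (-150.1, 902.3): 831.8 m
WP2 (-130.0, -882.3): 957.6 m
WP0 (930.6, -345.1): 1090.1 m

WP1, WP3, WP4, WP2, WP0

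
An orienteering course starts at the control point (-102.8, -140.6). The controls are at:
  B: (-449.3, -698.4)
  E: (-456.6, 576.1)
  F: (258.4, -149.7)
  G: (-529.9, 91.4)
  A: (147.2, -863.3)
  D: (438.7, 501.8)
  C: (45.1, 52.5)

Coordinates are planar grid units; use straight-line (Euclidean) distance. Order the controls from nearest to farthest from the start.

C, F, G, B, A, E, D

Computing each straight-line distance from (-102.8, -140.6):
C (45.1, 52.5): 243.2
F (258.4, -149.7): 361.3
G (-529.9, 91.4): 486.0
B (-449.3, -698.4): 656.7
A (147.2, -863.3): 764.7
E (-456.6, 576.1): 799.3
D (438.7, 501.8): 840.2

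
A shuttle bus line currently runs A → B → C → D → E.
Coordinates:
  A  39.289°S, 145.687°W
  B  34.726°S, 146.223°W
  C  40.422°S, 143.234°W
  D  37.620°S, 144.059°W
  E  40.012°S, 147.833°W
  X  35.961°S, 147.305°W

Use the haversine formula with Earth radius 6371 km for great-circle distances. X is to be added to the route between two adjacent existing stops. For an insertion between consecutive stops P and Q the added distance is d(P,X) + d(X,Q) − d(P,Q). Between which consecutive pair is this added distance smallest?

Added distance for inserting X between each consecutive pair:
A–B: 55.7 km
B–C: 93.2 km
C–D: 633.5 km
D–E: 374.3 km
Smallest added distance is 55.7 km, inserting between A and B.

between A and B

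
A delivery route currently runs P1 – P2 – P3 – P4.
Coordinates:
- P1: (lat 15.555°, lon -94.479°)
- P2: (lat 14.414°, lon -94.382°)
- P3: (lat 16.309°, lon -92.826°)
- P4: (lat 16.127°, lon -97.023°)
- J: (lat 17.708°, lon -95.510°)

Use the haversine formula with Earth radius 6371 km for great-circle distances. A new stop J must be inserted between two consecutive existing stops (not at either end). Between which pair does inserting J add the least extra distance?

between P3 and P4

Added distance for inserting J between each consecutive pair:
P1–P2: 521.7 km
P2–P3: 441.9 km
P3–P4: 114.8 km
Smallest added distance is 114.8 km, inserting between P3 and P4.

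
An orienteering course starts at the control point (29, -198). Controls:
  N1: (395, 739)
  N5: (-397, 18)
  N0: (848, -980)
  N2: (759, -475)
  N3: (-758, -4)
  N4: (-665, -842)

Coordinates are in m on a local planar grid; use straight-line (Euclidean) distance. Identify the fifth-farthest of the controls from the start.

N2

Distance to each, sorted:
N0: 1132.4 m
N1: 1005.9 m
N4: 946.8 m
N3: 810.6 m
N2: 780.8 m
N5: 477.6 m
The fifth-farthest is N2 at 780.8 m.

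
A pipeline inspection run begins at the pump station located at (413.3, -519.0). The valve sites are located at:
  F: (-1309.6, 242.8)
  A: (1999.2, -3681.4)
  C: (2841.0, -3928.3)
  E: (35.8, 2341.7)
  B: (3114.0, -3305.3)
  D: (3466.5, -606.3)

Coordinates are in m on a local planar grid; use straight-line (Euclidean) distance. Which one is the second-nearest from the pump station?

Distance to each, sorted:
F: 1883.8 m
E: 2885.5 m
D: 3054.4 m
A: 3537.8 m
B: 3880.4 m
C: 4185.3 m
The second-nearest is E at 2885.5 m.

E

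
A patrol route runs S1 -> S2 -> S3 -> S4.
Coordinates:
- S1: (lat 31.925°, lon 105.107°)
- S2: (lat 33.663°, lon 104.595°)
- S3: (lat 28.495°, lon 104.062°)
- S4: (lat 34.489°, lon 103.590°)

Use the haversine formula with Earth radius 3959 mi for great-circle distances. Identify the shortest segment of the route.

S1–S2

Leg distances:
S1→S2: 123.7 mi
S2→S3: 358.5 mi
S3→S4: 415.1 mi
The shortest leg is S1–S2 at 123.7 mi.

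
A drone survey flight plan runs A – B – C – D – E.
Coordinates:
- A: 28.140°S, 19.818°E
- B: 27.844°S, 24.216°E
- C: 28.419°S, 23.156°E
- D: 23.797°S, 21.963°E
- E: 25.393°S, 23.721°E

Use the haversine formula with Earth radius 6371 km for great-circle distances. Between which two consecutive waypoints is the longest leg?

Leg distances:
A→B: 433.1 km
B→C: 122.0 km
C→D: 527.6 km
D→E: 251.2 km
The longest leg is C–D at 527.6 km.

C–D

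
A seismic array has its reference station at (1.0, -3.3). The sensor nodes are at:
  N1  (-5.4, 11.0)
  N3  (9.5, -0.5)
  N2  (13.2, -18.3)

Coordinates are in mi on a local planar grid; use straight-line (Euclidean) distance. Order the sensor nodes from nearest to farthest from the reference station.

N3, N1, N2

Distance from the reference station at (1.0, -3.3) to each:
N3 (9.5, -0.5): 8.9 mi
N1 (-5.4, 11.0): 15.7 mi
N2 (13.2, -18.3): 19.3 mi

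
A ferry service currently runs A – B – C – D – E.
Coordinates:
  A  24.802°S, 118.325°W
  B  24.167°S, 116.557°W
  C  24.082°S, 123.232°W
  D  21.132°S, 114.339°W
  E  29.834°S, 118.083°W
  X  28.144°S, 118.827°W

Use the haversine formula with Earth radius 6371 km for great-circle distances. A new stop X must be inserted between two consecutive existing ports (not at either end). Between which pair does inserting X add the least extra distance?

between D and E

Added distance for inserting X between each consecutive pair:
A–B: 679.5 km
B–C: 449.8 km
C–D: 562.4 km
D–E: 65.4 km
Smallest added distance is 65.4 km, inserting between D and E.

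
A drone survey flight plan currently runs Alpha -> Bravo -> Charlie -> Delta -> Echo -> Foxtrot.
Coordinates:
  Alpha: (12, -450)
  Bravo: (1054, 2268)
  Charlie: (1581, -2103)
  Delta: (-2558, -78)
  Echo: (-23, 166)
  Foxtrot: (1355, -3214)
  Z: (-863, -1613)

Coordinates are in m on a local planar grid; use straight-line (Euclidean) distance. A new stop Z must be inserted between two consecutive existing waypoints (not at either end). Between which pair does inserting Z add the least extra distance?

between Charlie and Delta

Added distance for inserting Z between each consecutive pair:
Alpha–Bravo: 2873.1 m
Bravo–Charlie: 2418.6 m
Charlie–Delta: 171.6 m
Delta–Echo: 1707.4 m
Echo–Foxtrot: 1052.7 m
Smallest added distance is 171.6 m, inserting between Charlie and Delta.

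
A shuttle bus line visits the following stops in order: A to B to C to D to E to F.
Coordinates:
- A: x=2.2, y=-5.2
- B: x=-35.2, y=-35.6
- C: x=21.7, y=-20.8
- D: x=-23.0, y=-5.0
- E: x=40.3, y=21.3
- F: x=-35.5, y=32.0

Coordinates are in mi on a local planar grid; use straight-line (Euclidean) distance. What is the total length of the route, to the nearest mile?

Leg distances:
A→B: 48.2 mi  (cumulative 48.2 mi)
B→C: 58.8 mi  (cumulative 107.0 mi)
C→D: 47.4 mi  (cumulative 154.4 mi)
D→E: 68.5 mi  (cumulative 222.9 mi)
E→F: 76.6 mi  (cumulative 299.5 mi)
Total route length ≈ 299 mi.

299 mi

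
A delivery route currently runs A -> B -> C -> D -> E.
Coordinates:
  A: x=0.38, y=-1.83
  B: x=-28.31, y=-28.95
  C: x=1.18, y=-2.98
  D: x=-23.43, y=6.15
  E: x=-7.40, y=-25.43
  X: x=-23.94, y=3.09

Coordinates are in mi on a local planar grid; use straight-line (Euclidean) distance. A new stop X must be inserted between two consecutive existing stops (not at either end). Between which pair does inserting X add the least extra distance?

between D and E

Added distance for inserting X between each consecutive pair:
A–B: 17.7 mi
B–C: 18.9 mi
C–D: 2.7 mi
D–E: 0.7 mi
Smallest added distance is 0.7 mi, inserting between D and E.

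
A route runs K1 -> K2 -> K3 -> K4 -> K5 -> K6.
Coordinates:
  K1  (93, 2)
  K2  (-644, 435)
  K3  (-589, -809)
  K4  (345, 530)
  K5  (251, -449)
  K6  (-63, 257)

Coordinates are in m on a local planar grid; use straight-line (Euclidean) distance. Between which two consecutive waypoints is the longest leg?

K3–K4

Leg distances:
K1→K2: 854.8 m
K2→K3: 1245.2 m
K3→K4: 1632.6 m
K4→K5: 983.5 m
K5→K6: 772.7 m
The longest leg is K3–K4 at 1632.6 m.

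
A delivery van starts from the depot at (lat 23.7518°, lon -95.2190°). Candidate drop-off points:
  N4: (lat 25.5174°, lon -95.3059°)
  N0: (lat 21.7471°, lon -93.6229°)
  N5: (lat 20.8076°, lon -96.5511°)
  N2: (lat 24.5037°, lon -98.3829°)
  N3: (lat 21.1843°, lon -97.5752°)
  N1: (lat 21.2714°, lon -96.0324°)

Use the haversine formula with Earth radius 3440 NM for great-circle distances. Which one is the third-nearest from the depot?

N1

Distances from the depot ((lat 23.7518°, lon -95.2190°)):
N4: 106.1 NM
N0: 149.3 NM
N1: 155.6 NM
N2: 179.1 NM
N5: 191.6 NM
N3: 202.1 NM
The third-nearest is N1 at 155.6 NM.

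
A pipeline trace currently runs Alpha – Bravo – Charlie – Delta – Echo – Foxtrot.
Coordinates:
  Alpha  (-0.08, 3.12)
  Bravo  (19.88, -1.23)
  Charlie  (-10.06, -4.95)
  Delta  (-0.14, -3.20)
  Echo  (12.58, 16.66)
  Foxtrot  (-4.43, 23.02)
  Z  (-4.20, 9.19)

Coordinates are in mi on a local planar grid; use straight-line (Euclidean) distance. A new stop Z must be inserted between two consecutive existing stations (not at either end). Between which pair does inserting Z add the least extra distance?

Added distance for inserting Z between each consecutive pair:
Alpha–Bravo: 13.1 mi
Bravo–Charlie: 11.4 mi
Charlie–Delta: 18.3 mi
Delta–Echo: 7.8 mi
Echo–Foxtrot: 14.0 mi
Smallest added distance is 7.8 mi, inserting between Delta and Echo.

between Delta and Echo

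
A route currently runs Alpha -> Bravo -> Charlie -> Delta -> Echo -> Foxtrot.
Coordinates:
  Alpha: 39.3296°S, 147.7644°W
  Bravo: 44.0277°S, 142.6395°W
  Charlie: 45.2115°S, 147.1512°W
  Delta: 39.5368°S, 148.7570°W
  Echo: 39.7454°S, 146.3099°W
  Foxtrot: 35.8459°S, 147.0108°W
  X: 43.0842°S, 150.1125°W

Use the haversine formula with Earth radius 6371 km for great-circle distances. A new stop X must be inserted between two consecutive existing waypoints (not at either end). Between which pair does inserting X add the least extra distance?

between Charlie and Delta

Added distance for inserting X between each consecutive pair:
Alpha–Bravo: 398.8 km
Bravo–Charlie: 564.8 km
Charlie–Delta: 100.1 km
Delta–Echo: 687.7 km
Echo–Foxtrot: 897.8 km
Smallest added distance is 100.1 km, inserting between Charlie and Delta.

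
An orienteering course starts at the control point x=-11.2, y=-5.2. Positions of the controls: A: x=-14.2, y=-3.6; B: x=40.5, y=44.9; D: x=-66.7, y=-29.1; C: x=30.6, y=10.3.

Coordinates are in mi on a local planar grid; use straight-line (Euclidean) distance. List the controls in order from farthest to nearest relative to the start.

Distances from the start:
B x=40.5, y=44.9: 72.0 mi
D x=-66.7, y=-29.1: 60.4 mi
C x=30.6, y=10.3: 44.6 mi
A x=-14.2, y=-3.6: 3.4 mi

B, D, C, A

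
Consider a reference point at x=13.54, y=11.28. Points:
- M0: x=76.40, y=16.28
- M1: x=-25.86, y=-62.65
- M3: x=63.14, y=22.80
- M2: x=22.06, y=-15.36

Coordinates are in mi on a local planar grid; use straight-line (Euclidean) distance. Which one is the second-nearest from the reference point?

M3

Distance to each, sorted:
M2: 28.0 mi
M3: 50.9 mi
M0: 63.1 mi
M1: 83.8 mi
The second-nearest is M3 at 50.9 mi.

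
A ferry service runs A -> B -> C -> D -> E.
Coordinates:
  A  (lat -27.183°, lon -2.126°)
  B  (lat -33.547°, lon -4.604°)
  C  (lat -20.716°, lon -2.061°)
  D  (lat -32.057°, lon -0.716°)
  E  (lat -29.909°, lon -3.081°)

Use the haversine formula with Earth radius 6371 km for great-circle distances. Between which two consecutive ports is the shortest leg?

D–E

Leg distances:
A→B: 746.4 km
B→C: 1448.6 km
C→D: 1268.1 km
D→E: 328.4 km
The shortest leg is D–E at 328.4 km.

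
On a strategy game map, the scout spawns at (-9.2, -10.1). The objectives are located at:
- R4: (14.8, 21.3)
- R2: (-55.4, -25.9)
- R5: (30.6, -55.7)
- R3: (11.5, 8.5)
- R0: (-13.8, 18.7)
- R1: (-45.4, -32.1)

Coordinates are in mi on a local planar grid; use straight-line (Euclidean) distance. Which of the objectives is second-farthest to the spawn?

Distance to each, sorted:
R5: 60.5 mi
R2: 48.8 mi
R1: 42.4 mi
R4: 39.5 mi
R0: 29.2 mi
R3: 27.8 mi
The second-farthest is R2 at 48.8 mi.

R2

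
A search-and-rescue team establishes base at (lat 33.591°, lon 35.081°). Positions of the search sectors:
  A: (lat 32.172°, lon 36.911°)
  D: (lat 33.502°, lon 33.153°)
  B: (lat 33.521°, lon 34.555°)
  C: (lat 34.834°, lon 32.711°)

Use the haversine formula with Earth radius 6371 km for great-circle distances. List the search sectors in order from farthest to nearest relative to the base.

C, A, D, B

Distances from the base:
C (lat 34.834°, lon 32.711°): 258.1 km
A (lat 32.172°, lon 36.911°): 232.6 km
D (lat 33.502°, lon 33.153°): 178.9 km
B (lat 33.521°, lon 34.555°): 49.4 km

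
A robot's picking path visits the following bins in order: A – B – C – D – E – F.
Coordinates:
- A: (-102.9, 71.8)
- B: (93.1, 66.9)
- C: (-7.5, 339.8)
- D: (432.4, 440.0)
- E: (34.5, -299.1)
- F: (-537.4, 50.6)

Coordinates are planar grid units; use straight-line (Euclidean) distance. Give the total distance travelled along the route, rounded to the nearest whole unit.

Leg distances:
A→B: 196.1  (cumulative 196.1)
B→C: 290.9  (cumulative 486.9)
C→D: 451.2  (cumulative 938.1)
D→E: 839.4  (cumulative 1777.5)
E→F: 670.3  (cumulative 2447.8)
Total route length ≈ 2448.

2448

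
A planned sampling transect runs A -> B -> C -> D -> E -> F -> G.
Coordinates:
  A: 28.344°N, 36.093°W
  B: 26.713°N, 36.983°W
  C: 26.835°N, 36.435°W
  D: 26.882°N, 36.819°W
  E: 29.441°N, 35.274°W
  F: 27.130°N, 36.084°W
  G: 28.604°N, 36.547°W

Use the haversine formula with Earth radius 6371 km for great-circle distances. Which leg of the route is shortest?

Leg distances:
A→B: 201.5 km
B→C: 56.1 km
C→D: 38.4 km
D→E: 322.3 km
E→F: 268.9 km
F→G: 170.1 km
The shortest leg is C–D at 38.4 km.

C–D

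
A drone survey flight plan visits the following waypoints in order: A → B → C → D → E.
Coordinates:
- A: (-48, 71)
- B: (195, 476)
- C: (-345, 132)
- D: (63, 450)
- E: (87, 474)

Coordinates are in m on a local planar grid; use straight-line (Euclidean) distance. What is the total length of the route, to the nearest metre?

Leg distances:
A→B: 472.3 m  (cumulative 472.3 m)
B→C: 640.3 m  (cumulative 1112.6 m)
C→D: 517.3 m  (cumulative 1629.9 m)
D→E: 33.9 m  (cumulative 1663.8 m)
Total route length ≈ 1664 m.

1664 m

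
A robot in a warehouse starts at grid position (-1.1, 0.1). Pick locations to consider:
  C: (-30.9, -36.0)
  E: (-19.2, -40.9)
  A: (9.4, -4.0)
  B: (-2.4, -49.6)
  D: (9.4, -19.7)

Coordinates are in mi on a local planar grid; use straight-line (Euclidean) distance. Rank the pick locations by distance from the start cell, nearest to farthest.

Computing each straight-line distance from (-1.1, 0.1):
A (9.4, -4.0): 11.3 mi
D (9.4, -19.7): 22.4 mi
E (-19.2, -40.9): 44.8 mi
C (-30.9, -36.0): 46.8 mi
B (-2.4, -49.6): 49.7 mi

A, D, E, C, B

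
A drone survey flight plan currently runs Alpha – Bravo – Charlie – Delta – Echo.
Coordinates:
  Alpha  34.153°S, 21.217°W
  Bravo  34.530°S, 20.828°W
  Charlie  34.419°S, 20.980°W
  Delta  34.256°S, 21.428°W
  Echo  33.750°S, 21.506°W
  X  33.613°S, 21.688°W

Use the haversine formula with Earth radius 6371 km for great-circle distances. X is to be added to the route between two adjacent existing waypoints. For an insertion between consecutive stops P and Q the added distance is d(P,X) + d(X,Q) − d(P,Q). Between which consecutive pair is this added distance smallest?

between Delta and Echo

Added distance for inserting X between each consecutive pair:
Alpha–Bravo: 148.2 km
Bravo–Charlie: 221.4 km
Charlie–Delta: 141.3 km
Delta–Echo: 41.4 km
Smallest added distance is 41.4 km, inserting between Delta and Echo.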